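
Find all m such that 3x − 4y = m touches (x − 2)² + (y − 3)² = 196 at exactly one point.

m = −76 or m = 64

For a tangent, require d(centre, line) = r = 14.
|3·2 − 4·3 − m| / √25 = 14
|m − (−6)| = 14·5, so m = 64 or m = −76.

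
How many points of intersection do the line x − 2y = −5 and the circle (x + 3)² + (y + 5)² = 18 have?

Substituting the line into the circle gives 5x² + 54x + 189 = 0.
Discriminant = (54)² − 4·5·(189) = −864 < 0.
No real roots: the line does not meet the circle.

0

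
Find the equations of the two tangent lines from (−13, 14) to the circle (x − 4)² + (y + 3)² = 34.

3x + 5y = 31 and 5x + 3y = −23

Write the tangent as mx − y + (14 − m·(−13)) = 0 and set its distance from the centre to √34:
(17m − (−17))² = 34(m² + 1)
15m² + 34m + 15 = 0, so m = −3/5 or m = −5/3.
With m = −3/5: 3x + 5y = 31. With m = −5/3: 5x + 3y = −23.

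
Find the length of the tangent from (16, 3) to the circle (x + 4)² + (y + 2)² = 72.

Centre (−4, −2), r² = 72. |PO|² = (20)² + (5)² = 425.
Power of the point: PT² = |PO|² − r² = 353, so PT = √353.

√353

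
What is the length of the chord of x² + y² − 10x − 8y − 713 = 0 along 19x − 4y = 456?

2√377

The distance from (5, 4) to the line is 377/√377, and r² = 754.
Half the chord is √(r² − d²) = √(377), so the full chord is 2√377.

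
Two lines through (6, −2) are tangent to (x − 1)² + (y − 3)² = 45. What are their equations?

2x − y = 14 and x − 2y = 10

A line y − (−2) = m(x − (6)) is tangent when its distance from (1, 3) is 3√5:
[m·(−5) − (5)]² = 45(m² + 1)
2m² − 5m + 2 = 0, so m = 2 or m = 1/2.
With m = 2: 2x − y = 14. With m = 1/2: x − 2y = 10.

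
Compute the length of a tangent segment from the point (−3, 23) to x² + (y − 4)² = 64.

3√34

The centre is (0, 4) and r = 8. The square of the distance from P to the centre is 9 + 361 = 370.
Power of the point: PT² = |PO|² − r² = 306, so PT = 3√34.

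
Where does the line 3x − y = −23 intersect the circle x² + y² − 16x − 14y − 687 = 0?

(−12, −13) and (4, 35)

From the line, y = 3x + 23. Substituting:
10x² + 80x − 480 = 0  ⟹  x² + 8x − 48 = 0
x = 4 or x = −12, giving (4, 35) and (−12, −13).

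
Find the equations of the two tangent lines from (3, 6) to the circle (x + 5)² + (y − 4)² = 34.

3x + 5y = 39 and 5x − 3y = −3

Write the tangent as mx − y + (6 − m·(3)) = 0 and set its distance from the centre to √34:
(−8m − (−2))² = 34(m² + 1)
15m² − 16m − 15 = 0, so m = −3/5 or m = 5/3.
With m = −3/5: 3x + 5y = 39. With m = 5/3: 5x − 3y = −3.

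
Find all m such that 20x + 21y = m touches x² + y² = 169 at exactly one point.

For a tangent, require d(centre, line) = r = 13.
|20·0 + 21·0 − m| / √841 = 13
|m| = 13·29, so m = 377 or m = −377.

m = −377 or m = 377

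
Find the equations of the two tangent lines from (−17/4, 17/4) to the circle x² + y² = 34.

3x − 5y = −34 and 5x − 3y = −34

Write the tangent as mx − y + (17/4 − m·(−17/4)) = 0 and set its distance from the centre to √34:
[m·(17/4) − (−17/4)]² = 34(m² + 1)
15m² − 34m + 15 = 0, so m = 3/5 or m = 5/3.
With m = 3/5: 3x − 5y = −34. With m = 5/3: 5x − 3y = −34.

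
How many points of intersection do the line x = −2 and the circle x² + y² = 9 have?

2

d² = (1·0 + 0·0 − (−2))² = 4; r² = 9.
Since d² < r², the line cuts the circle twice.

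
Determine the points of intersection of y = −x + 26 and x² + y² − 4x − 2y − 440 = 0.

Substitute y = −x + 26:
2x² − 54x + 184 = 0  ⟹  x² − 27x + 92 = 0
x = 23 or x = 4, giving (23, 3) and (4, 22).

(4, 22) and (23, 3)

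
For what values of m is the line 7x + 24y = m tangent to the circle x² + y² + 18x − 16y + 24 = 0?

m = −146 or m = 404

Tangency holds when the distance from the centre (−9, 8) to the line equals the radius 11:
|7·(−9) + 24·8 − m| / √625 = 11
|m − (129)| = 11·25, so m = 404 or m = −146.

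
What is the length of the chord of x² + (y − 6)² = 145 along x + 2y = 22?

10√5

The distance from (0, 6) to the line is 10/√5, and r² = 145.
Half the chord is √(r² − d²) = √(125), so the full chord is 10√5.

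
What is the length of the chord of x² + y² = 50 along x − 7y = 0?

From the line, y = (x)/7. Substituting:
50x² − 2450 = 0  ⟹  x² − 49 = 0
x = 7 or x = −7, giving (7, 1) and (−7, −1).
|(7, 1) − (−7, −1)| = √((14)² + (2)²) = 10√2.

10√2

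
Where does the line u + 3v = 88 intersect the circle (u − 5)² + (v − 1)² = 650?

(10, 26) and (16, 24)

From the line, v = (88 − u)/3. Substituting:
10u² − 260u + 1600 = 0  ⟹  u² − 26u + 160 = 0
u = 16 or u = 10, giving (16, 24) and (10, 26).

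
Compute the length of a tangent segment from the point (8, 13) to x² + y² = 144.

Centre (0, 0), r² = 144. |PO|² = (8)² + (13)² = 233.
Power of the point: PT² = |PO|² − r² = 89, so PT = √89.

√89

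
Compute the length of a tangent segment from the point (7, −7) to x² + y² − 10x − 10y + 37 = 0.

With centre O = (5, 5), |OP|² = 148 and r² = 13.
By the tangent–radius right angle, tangent length = √(|PO|² − r²) = √135 = 3√15.

3√15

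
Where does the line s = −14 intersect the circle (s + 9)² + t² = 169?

(−14, −12) and (−14, 12)

The line gives s = −14. Substituting into the circle:
t² − 144 = 0
t = 12 or t = −12, giving (−14, 12) and (−14, −12).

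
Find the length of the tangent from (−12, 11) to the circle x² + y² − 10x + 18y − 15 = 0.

2√142

Centre (5, −9), r² = 121. |PO|² = (−17)² + (20)² = 689.
Power of the point: PT² = |PO|² − r² = 568, so PT = 2√142.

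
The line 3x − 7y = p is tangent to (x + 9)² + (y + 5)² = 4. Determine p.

The line touches the circle iff its distance from (−9, −5) is 2:
|3·(−9) − 7·(−5) − p| / √58 = 2
|p − (8)| = 2√58.

p = 8 ± 2√58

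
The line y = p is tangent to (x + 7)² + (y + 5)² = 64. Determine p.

p = −13 or p = 3

Tangency holds when the distance from the centre (−7, −5) to the line equals the radius 8:
|0·(−7) + 1·(−5) − p| / √1 = 8
|p − (−5)| = 8, so p = 3 or p = −13.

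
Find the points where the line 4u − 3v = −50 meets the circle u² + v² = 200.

(−14, −2) and (−2, 14)

From the line, v = (50 + 4u)/3. Substituting:
25u² + 400u + 700 = 0  ⟹  u² + 16u + 28 = 0
u = −2 or u = −14, giving (−2, 14) and (−14, −2).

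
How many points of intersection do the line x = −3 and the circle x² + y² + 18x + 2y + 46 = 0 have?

Substituting the line into the circle gives y² + 2y + 1 = 0.
Δ = 4 − 4 = 0.
A repeated root: the line is tangent.

1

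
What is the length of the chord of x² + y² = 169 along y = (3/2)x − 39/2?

4√13

Express y = (−39 + 3x)/2 and substitute into the circle:
13x² − 234x + 845 = 0  ⟹  x² − 18x + 65 = 0
x = 13 or x = 5, giving (13, 0) and (5, −12).
|(13, 0) − (5, −12)| = √((8)² + (12)²) = 4√13.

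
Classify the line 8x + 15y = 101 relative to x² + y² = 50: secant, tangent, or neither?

Substituting the line into the circle gives 289x² − 1616x − 1049 = 0.
Δ = 2611456 − (−1212644) = 3824100.
Two real roots: the line is a secant.

secant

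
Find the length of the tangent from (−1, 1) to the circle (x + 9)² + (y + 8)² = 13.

2√33

The centre is (−9, −8) and r = √13. The square of the distance from P to the centre is 64 + 81 = 145.
The tangent meets the radius at right angles, so tangent² = |PO|² − r² = 145 − 13 = 132.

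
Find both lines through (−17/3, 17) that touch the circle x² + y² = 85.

Let a tangent through (−17/3, 17) have slope m. Its distance from (0, 0) must equal √85:
(17/3m − (−17))² = 85(m² + 1)
14m² − 51m − 54 = 0, so m = 9/2 or m = −6/7.
Through (−17/3, 17) these give 9x − 2y = −85 and 6x + 7y = 85.

9x − 2y = −85 and 6x + 7y = 85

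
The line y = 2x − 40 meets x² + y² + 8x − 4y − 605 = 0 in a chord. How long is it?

Centre (−4, 2), r² = 625. Perpendicular distance d from centre to line = |−50| / √5 = 50/√5.
Chord = 2√(r² − d²) = 2·√(125) = 10√5.

10√5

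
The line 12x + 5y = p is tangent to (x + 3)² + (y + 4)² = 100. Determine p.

For a tangent, require d(centre, line) = r = 10.
|12·(−3) + 5·(−4) − p| / √169 = 10
|p − (−56)| = 10·13, so p = 74 or p = −186.

p = −186 or p = 74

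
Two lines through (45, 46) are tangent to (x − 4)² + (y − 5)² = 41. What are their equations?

5x − 4y = 41 and 4x − 5y = −50

A line y − (46) = m(x − (45)) is tangent when its distance from (4, 5) is √41:
[m·(−41) − (−41)]² = 41(m² + 1)
20m² − 41m + 20 = 0, so m = 5/4 or m = 4/5.
Through (45, 46) these give 5x − 4y = 41 and 4x − 5y = −50.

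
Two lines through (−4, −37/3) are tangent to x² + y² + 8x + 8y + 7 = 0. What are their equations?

4x − 3y = 21 and 4x + 3y = −53

Write the tangent as mx − y + (−37/3 − m·(−4)) = 0 and set its distance from the centre to 5:
[m·(0) − (25/3)]² = 25(m² + 1)
9m² − 16 = 0, so m = 4/3 or m = −4/3.
Through (−4, −37/3) these give 4x − 3y = 21 and 4x + 3y = −53.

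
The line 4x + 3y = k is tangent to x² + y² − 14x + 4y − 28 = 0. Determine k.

k = −23 or k = 67

The line touches the circle iff its distance from (7, −2) is 9:
|4·7 + 3·(−2) − k| / √25 = 9
|k − (22)| = 9·5, so k = 67 or k = −23.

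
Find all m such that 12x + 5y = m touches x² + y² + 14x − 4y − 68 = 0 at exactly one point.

Tangency holds when the distance from the centre (−7, 2) to the line equals the radius 11:
|12·(−7) + 5·2 − m| / √169 = 11
|m − (−74)| = 11·13, so m = 69 or m = −217.

m = −217 or m = 69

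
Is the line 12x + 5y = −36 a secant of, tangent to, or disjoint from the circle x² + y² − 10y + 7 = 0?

Substituting the line into the circle gives 169x² + 1464x + 3271 = 0.
Δ = 2143296 − 2211196 = −67900.
No real roots: the line does not meet the circle.

disjoint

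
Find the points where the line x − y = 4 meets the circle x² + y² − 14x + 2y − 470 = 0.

Express y = x − 4 and substitute into the circle:
2x² − 20x − 462 = 0  ⟹  x² − 10x − 231 = 0
x = 21 or x = −11, giving (21, 17) and (−11, −15).

(−11, −15) and (21, 17)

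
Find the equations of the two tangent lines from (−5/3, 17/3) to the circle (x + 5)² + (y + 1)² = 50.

Let a tangent through (−5/3, 17/3) have slope m. Its distance from (−5, −1) must equal 5√2:
(−10/3m − (−20/3))² = 50(m² + 1)
7m² + 8m + 1 = 0, so m = −1 or m = −1/7.
Through (−5/3, 17/3) these give x + y = 4 and x + 7y = 38.

x + y = 4 and x + 7y = 38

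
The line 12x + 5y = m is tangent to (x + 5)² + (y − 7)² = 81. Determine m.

m = −142 or m = 92

Tangency holds when the distance from the centre (−5, 7) to the line equals the radius 9:
|12·(−5) + 5·7 − m| / √169 = 9
|m − (−25)| = 9·13, so m = 92 or m = −142.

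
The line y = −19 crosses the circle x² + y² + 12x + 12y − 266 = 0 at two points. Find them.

Express y = −19 and substitute into the circle:
x² + 12x − 133 = 0
x = 7 or x = −19, giving (7, −19) and (−19, −19).

(−19, −19) and (7, −19)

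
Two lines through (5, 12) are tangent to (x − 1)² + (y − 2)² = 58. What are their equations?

3x − 7y = −69 and 7x + 3y = 71

A line y − (12) = m(x − (5)) is tangent when its distance from (1, 2) is √58:
[m·(−4) − (−10)]² = 58(m² + 1)
21m² + 40m − 21 = 0, so m = 3/7 or m = −7/3.
Through (5, 12) these give 3x − 7y = −69 and 7x + 3y = 71.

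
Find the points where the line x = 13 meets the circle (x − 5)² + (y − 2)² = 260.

The line gives x = 13. Substituting into the circle:
y² − 4y − 192 = 0
y = 16 or y = −12, giving (13, 16) and (13, −12).

(13, −12) and (13, 16)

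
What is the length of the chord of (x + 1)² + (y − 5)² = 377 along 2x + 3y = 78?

The distance from (−1, 5) to the line is 65/√13, and r² = 377.
Half the chord is √(r² − d²) = √(52), so the full chord is 4√13.

4√13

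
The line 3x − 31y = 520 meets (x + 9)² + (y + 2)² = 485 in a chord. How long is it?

√970

The distance from (−9, −2) to the line is 485/√970, and r² = 485.
Half the chord is √(r² − d²) = √(485/2), so the full chord is √970.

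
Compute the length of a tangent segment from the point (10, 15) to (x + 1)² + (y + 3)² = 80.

The centre is (−1, −3) and r = 4√5. The square of the distance from P to the centre is 121 + 324 = 445.
By the tangent–radius right angle, tangent length = √(|PO|² − r²) = √365.

√365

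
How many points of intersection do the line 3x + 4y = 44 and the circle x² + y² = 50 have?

0

Substituting the line into the circle gives 25x² − 264x + 1136 = 0.
Discriminant = (−264)² − 4·25·(1136) = −43904 < 0.
No real roots: the line does not meet the circle.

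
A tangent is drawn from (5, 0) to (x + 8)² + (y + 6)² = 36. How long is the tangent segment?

Centre (−8, −6), r² = 36. |PO|² = (13)² + (6)² = 205.
Power of the point: PT² = |PO|² − r² = 169, so PT = 13.

13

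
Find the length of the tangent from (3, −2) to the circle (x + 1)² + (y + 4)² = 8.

2√3

Centre (−1, −4), r² = 8. |PO|² = (4)² + (2)² = 20.
Power of the point: PT² = |PO|² − r² = 12, so PT = 2√3.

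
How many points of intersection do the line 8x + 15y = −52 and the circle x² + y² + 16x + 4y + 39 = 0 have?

Substituting the line into the circle gives 289x² + 3952x + 8359 = 0.
Δ = 15618304 − 9663004 = 5955300.
Two real roots: the line is a secant.

2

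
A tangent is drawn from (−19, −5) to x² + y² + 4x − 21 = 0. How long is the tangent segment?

17

The centre is (−2, 0) and r = 5. The square of the distance from P to the centre is 289 + 25 = 314.
Power of the point: PT² = |PO|² − r² = 289, so PT = 17.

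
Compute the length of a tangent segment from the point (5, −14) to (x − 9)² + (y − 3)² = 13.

With centre O = (9, 3), |OP|² = 305 and r² = 13.
Power of the point: PT² = |PO|² − r² = 292, so PT = 2√73.

2√73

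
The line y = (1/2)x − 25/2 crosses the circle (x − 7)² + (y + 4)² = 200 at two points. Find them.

From the line, y = (−25 + x)/2. Substituting:
5x² − 90x − 315 = 0  ⟹  x² − 18x − 63 = 0
x = 21 or x = −3, giving (21, −2) and (−3, −14).

(−3, −14) and (21, −2)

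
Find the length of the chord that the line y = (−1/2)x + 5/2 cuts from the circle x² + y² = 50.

The distance from (0, 0) to the line is 5/√5, and r² = 50.
Half the chord is √(r² − d²) = √(45), so the full chord is 6√5.

6√5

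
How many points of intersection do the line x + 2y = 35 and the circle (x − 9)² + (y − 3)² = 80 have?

1

d² = (1·9 + 2·3 − (35))²/5 = 80; r² = 80.
Since d² = r², the line is tangent.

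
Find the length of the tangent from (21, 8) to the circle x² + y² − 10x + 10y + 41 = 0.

With centre O = (5, −5), |OP|² = 425 and r² = 9.
Power of the point: PT² = |PO|² − r² = 416, so PT = 4√26.

4√26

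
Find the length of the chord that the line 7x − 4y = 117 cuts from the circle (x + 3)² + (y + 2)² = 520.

The distance from (−3, −2) to the line is 130/√65, and r² = 520.
Chord = 2√(r² − d²) = 2·√(260) = 4√65.

4√65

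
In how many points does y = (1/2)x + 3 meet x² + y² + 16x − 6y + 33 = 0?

Substituting the line into the circle gives 5x² + 64x + 96 = 0.
Discriminant = (64)² − 4·5·(96) = 2176 > 0.
Two real roots: the line is a secant.

2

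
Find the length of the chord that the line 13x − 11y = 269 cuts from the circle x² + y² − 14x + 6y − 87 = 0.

√290

Express y = (−269 + 13x)/11 and substitute into the circle:
290x² − 7830x + 44080 = 0  ⟹  x² − 27x + 152 = 0
x = 19 or x = 8, giving (19, −2) and (8, −15).
Chord length = distance between (19, −2) and (8, −15) = √290 = √290.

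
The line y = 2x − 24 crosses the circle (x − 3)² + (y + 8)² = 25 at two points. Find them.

(6, −12) and (8, −8)

Express y = 2x − 24 and substitute into the circle:
5x² − 70x + 240 = 0  ⟹  x² − 14x + 48 = 0
x = 8 or x = 6, giving (8, −8) and (6, −12).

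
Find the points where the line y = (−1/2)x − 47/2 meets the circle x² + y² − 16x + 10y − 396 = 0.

From the line, y = (−47 − x)/2. Substituting:
5x² + 10x − 315 = 0  ⟹  x² + 2x − 63 = 0
x = 7 or x = −9, giving (7, −27) and (−9, −19).

(−9, −19) and (7, −27)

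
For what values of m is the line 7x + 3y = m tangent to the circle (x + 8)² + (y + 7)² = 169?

For a tangent, require d(centre, line) = r = 13.
|7·(−8) + 3·(−7) − m| / √58 = 13
|m − (−77)| = 13√58.

m = −77 ± 13√58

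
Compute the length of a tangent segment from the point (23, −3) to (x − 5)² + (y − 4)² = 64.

The centre is (5, 4) and r = 8. The square of the distance from P to the centre is 324 + 49 = 373.
The tangent meets the radius at right angles, so tangent² = |PO|² − r² = 373 − 64 = 309.

√309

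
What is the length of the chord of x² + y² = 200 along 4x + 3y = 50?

From the line, y = (50 − 4x)/3. Substituting:
25x² − 400x + 700 = 0  ⟹  x² − 16x + 28 = 0
x = 14 or x = 2, giving (14, −2) and (2, 14).
|(14, −2) − (2, 14)| = √((12)² + (−16)²) = 20.

20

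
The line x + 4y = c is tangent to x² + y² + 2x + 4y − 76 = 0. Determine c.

c = −9 ± 9√17

The line touches the circle iff its distance from (−1, −2) is 9:
|1·(−1) + 4·(−2) − c| / √17 = 9
|c − (−9)| = 9√17.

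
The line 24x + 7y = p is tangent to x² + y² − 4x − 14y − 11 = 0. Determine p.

Tangency holds when the distance from the centre (2, 7) to the line equals the radius 8:
|24·2 + 7·7 − p| / √625 = 8
|p − (97)| = 8·25, so p = 297 or p = −103.

p = −103 or p = 297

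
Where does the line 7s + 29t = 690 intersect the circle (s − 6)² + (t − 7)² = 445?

(−5, 25) and (24, 18)

Substitute t = (690 − 7s)/29:
890s² − 16910s − 106800 = 0  ⟹  s² − 19s − 120 = 0
s = 24 or s = −5, giving (24, 18) and (−5, 25).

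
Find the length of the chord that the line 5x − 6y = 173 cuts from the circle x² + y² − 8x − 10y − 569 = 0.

Centre (4, 5), r² = 610. Perpendicular distance d from centre to line = |−183| / √61 = 183/√61.
Half the chord is √(r² − d²) = √(61), so the full chord is 2√61.

2√61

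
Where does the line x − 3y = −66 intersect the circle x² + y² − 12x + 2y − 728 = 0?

Substitute y = (66 + x)/3:
10x² + 30x − 1800 = 0  ⟹  x² + 3x − 180 = 0
x = 12 or x = −15, giving (12, 26) and (−15, 17).

(−15, 17) and (12, 26)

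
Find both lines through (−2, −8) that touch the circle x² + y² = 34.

5x + 3y = −34 and 3x − 5y = 34

Let a tangent through (−2, −8) have slope m. Its distance from (0, 0) must equal √34:
(2m − (8))² = 34(m² + 1)
15m² + 16m − 15 = 0, so m = −5/3 or m = 3/5.
With m = −5/3: 5x + 3y = −34. With m = 3/5: 3x − 5y = 34.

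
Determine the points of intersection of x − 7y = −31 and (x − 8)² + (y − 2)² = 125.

(−3, 4) and (18, 7)

From the line, y = (31 + x)/7. Substituting:
50x² − 750x − 2700 = 0  ⟹  x² − 15x − 54 = 0
x = 18 or x = −3, giving (18, 7) and (−3, 4).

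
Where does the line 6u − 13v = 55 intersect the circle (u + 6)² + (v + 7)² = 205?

(−19, −13) and (7, −1)

Substitute v = (−55 + 6u)/13:
205u² + 2460u − 27265 = 0  ⟹  u² + 12u − 133 = 0
u = 7 or u = −19, giving (7, −1) and (−19, −13).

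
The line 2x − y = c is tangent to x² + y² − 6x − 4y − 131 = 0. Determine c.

c = 4 ± 12√5

Tangency holds when the distance from the centre (3, 2) to the line equals the radius 12:
|2·3 − 1·2 − c| / √5 = 12
|c − (4)| = 12√5.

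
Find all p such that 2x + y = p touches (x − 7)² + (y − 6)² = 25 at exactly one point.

For a tangent, require d(centre, line) = r = 5.
|2·7 + 1·6 − p| / √5 = 5
|p − (20)| = 5√5.

p = 20 ± 5√5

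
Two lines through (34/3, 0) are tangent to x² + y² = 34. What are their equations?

Write the tangent as mx − y + (0 − m·(34/3)) = 0 and set its distance from the centre to √34:
[m·(−34/3) − (0)]² = 34(m² + 1)
25m² − 9 = 0, so m = 3/5 or m = −3/5.
With m = 3/5: 3x − 5y = 34. With m = −3/5: 3x + 5y = 34.

3x − 5y = 34 and 3x + 5y = 34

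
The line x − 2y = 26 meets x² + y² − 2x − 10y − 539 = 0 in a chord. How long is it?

16√5

Express y = (−26 + x)/2 and substitute into the circle:
5x² − 80x − 960 = 0  ⟹  x² − 16x − 192 = 0
x = 24 or x = −8, giving (24, −1) and (−8, −17).
|(24, −1) − (−8, −17)| = √((32)² + (16)²) = 16√5.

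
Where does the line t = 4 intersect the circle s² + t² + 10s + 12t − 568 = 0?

(−28, 4) and (18, 4)

Express t = 4 and substitute into the circle:
s² + 10s − 504 = 0
s = 18 or s = −28, giving (18, 4) and (−28, 4).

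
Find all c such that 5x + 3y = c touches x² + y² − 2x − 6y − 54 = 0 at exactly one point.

c = 14 ± 8√34

For a tangent, require d(centre, line) = r = 8.
|5·1 + 3·3 − c| / √34 = 8
|c − (14)| = 8√34.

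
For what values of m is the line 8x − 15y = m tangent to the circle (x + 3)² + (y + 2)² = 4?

m = −28 or m = 40

The line touches the circle iff its distance from (−3, −2) is 2:
|8·(−3) − 15·(−2) − m| / √289 = 2
|m − (6)| = 2·17, so m = 40 or m = −28.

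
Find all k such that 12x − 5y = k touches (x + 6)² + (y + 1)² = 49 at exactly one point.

k = −158 or k = 24

For a tangent, require d(centre, line) = r = 7.
|12·(−6) − 5·(−1) − k| / √169 = 7
|k − (−67)| = 7·13, so k = 24 or k = −158.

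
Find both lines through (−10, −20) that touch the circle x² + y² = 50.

Let a tangent through (−10, −20) have slope m. Its distance from (0, 0) must equal 5√2:
(10m − (20))² = 50(m² + 1)
m² − 8m + 7 = 0, so m = 7 or m = 1.
Through (−10, −20) these give 7x − y = −50 and x − y = 10.

7x − y = −50 and x − y = 10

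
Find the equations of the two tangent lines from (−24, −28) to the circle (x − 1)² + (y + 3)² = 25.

3x − 4y = 40 and 4x − 3y = −12

A line y − (−28) = m(x − (−24)) is tangent when its distance from (1, −3) is 5:
(25m − (25))² = 25(m² + 1)
12m² − 25m + 12 = 0, so m = 3/4 or m = 4/3.
With m = 3/4: 3x − 4y = 40. With m = 4/3: 4x − 3y = −12.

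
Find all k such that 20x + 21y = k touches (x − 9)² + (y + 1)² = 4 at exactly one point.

For a tangent, require d(centre, line) = r = 2.
|20·9 + 21·(−1) − k| / √841 = 2
|k − (159)| = 2·29, so k = 217 or k = 101.

k = 101 or k = 217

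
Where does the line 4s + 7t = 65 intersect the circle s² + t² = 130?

(−3, 11) and (11, 3)

Substitute t = (65 − 4s)/7:
65s² − 520s − 2145 = 0  ⟹  s² − 8s − 33 = 0
s = 11 or s = −3, giving (11, 3) and (−3, 11).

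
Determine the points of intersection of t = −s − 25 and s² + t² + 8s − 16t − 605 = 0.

Substitute t = −s − 25:
2s² + 74s + 420 = 0  ⟹  s² + 37s + 210 = 0
s = −7 or s = −30, giving (−7, −18) and (−30, 5).

(−30, 5) and (−7, −18)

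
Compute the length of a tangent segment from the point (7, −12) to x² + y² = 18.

5√7

Centre (0, 0), r² = 18. |PO|² = (7)² + (−12)² = 193.
Power of the point: PT² = |PO|² − r² = 175, so PT = 5√7.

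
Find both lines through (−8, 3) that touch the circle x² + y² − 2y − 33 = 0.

3x − 5y = −39 and 5x + 3y = −31

Let a tangent through (−8, 3) have slope m. Its distance from (0, 1) must equal √34:
[m·(8) − (−2)]² = 34(m² + 1)
15m² + 16m − 15 = 0, so m = 3/5 or m = −5/3.
With m = 3/5: 3x − 5y = −39. With m = −5/3: 5x + 3y = −31.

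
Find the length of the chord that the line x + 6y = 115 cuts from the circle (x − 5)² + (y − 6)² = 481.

6√37

From the line, y = (115 − x)/6. Substituting:
37x² − 518x − 10175 = 0  ⟹  x² − 14x − 275 = 0
x = 25 or x = −11, giving (25, 15) and (−11, 21).
|(25, 15) − (−11, 21)| = √((36)² + (−6)²) = 6√37.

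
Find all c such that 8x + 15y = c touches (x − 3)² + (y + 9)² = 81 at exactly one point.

c = −264 or c = 42

For a tangent, require d(centre, line) = r = 9.
|8·3 + 15·(−9) − c| / √289 = 9
|c − (−111)| = 9·17, so c = 42 or c = −264.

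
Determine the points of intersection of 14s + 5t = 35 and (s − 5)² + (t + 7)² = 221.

Substitute t = (35 − 14s)/5:
221s² − 2210s = 0  ⟹  s² − 10s = 0
s = 10 or s = 0, giving (10, −21) and (0, 7).

(0, 7) and (10, −21)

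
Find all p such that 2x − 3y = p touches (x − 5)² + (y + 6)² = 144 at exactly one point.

Tangency holds when the distance from the centre (5, −6) to the line equals the radius 12:
|2·5 − 3·(−6) − p| / √13 = 12
|p − (28)| = 12√13.

p = 28 ± 12√13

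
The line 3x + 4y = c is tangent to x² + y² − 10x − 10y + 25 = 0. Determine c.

c = 10 or c = 60

Tangency holds when the distance from the centre (5, 5) to the line equals the radius 5:
|3·5 + 4·5 − c| / √25 = 5
|c − (35)| = 5·5, so c = 60 or c = 10.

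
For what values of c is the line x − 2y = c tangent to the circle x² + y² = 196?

The line touches the circle iff its distance from (0, 0) is 14:
|1·0 − 2·0 − c| / √5 = 14
|c| = 14√5.

c = ±14√5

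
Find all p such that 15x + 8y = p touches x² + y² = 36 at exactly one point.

For a tangent, require d(centre, line) = r = 6.
|15·0 + 8·0 − p| / √289 = 6
|p| = 6·17, so p = 102 or p = −102.

p = −102 or p = 102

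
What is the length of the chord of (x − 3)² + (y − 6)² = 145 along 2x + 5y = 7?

The distance from (3, 6) to the line is 29/√29, and r² = 145.
Chord = 2√(r² − d²) = 2·√(116) = 4√29.

4√29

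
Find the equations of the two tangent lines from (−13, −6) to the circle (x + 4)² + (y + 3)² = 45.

Write the tangent as mx − y + (−6 − m·(−13)) = 0 and set its distance from the centre to 3√5:
(9m − (3))² = 45(m² + 1)
2m² − 3m − 2 = 0, so m = −1/2 or m = 2.
With m = −1/2: x + 2y = −25. With m = 2: 2x − y = −20.

x + 2y = −25 and 2x − y = −20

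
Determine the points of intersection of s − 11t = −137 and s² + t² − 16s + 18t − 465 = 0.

Express t = (137 + s)/11 and substitute into the circle:
122s² − 1464s − 10370 = 0  ⟹  s² − 12s − 85 = 0
s = 17 or s = −5, giving (17, 14) and (−5, 12).

(−5, 12) and (17, 14)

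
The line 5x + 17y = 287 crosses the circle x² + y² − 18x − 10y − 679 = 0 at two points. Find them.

Express y = (287 − 5x)/17 and substitute into the circle:
314x² − 7222x − 162652 = 0  ⟹  x² − 23x − 518 = 0
x = 37 or x = −14, giving (37, 6) and (−14, 21).

(−14, 21) and (37, 6)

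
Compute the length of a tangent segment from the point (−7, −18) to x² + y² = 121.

The centre is (0, 0) and r = 11. The square of the distance from P to the centre is 49 + 324 = 373.
By the tangent–radius right angle, tangent length = √(|PO|² − r²) = √252 = 6√7.

6√7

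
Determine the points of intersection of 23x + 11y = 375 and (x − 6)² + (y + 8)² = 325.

From the line, y = (375 − 23x)/11. Substituting:
650x² − 22750x + 179400 = 0  ⟹  x² − 35x + 276 = 0
x = 23 or x = 12, giving (23, −14) and (12, 9).

(12, 9) and (23, −14)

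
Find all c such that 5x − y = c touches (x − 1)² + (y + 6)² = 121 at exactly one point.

The line touches the circle iff its distance from (1, −6) is 11:
|5·1 − 1·(−6) − c| / √26 = 11
|c − (11)| = 11√26.

c = 11 ± 11√26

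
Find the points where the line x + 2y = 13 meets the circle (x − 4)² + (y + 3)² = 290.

Substitute y = (13 − x)/2:
5x² − 70x − 735 = 0  ⟹  x² − 14x − 147 = 0
x = 21 or x = −7, giving (21, −4) and (−7, 10).

(−7, 10) and (21, −4)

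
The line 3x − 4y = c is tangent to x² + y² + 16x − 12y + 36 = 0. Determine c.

Tangency holds when the distance from the centre (−8, 6) to the line equals the radius 8:
|3·(−8) − 4·6 − c| / √25 = 8
|c − (−48)| = 8·5, so c = −8 or c = −88.

c = −88 or c = −8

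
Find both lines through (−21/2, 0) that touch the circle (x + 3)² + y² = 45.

2x + y = −21 and 2x − y = −21

Let a tangent through (−21/2, 0) have slope m. Its distance from (−3, 0) must equal 3√5:
[m·(15/2) − (0)]² = 45(m² + 1)
m² − 4 = 0, so m = −2 or m = 2.
Through (−21/2, 0) these give 2x + y = −21 and 2x − y = −21.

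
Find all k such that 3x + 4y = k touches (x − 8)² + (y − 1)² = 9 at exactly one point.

k = 13 or k = 43

The line touches the circle iff its distance from (8, 1) is 3:
|3·8 + 4·1 − k| / √25 = 3
|k − (28)| = 3·5, so k = 43 or k = 13.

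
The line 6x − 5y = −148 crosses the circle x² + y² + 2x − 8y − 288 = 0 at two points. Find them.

Express y = (148 + 6x)/5 and substitute into the circle:
61x² + 1586x + 8784 = 0  ⟹  x² + 26x + 144 = 0
x = −8 or x = −18, giving (−8, 20) and (−18, 8).

(−18, 8) and (−8, 20)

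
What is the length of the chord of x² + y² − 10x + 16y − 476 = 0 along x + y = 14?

29√2

Centre (5, −8), r² = 565. Perpendicular distance d from centre to line = |−17| / √2 = 17/√2.
Half the chord is √(r² − d²) = √(841/2), so the full chord is 29√2.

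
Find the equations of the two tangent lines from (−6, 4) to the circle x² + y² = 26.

A line y − (4) = m(x − (−6)) is tangent when its distance from (0, 0) is √26:
[m·(6) − (−4)]² = 26(m² + 1)
5m² + 24m − 5 = 0, so m = −5 or m = 1/5.
With m = −5: 5x + y = −26. With m = 1/5: x − 5y = −26.

5x + y = −26 and x − 5y = −26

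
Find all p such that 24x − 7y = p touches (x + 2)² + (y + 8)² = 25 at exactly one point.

Tangency holds when the distance from the centre (−2, −8) to the line equals the radius 5:
|24·(−2) − 7·(−8) − p| / √625 = 5
|p − (8)| = 5·25, so p = 133 or p = −117.

p = −117 or p = 133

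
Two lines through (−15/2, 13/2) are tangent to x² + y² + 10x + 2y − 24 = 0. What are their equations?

A line y − (13/2) = m(x − (−15/2)) is tangent when its distance from (−5, −1) is 5√2:
[m·(5/2) − (−15/2)]² = 50(m² + 1)
7m² − 6m − 1 = 0, so m = 1 or m = −1/7.
Through (−15/2, 13/2) these give x − y = −14 and x + 7y = 38.

x − y = −14 and x + 7y = 38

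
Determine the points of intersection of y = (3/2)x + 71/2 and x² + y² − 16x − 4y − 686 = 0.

(−19, 7) and (−7, 25)

From the line, y = (71 + 3x)/2. Substituting:
13x² + 338x + 1729 = 0  ⟹  x² + 26x + 133 = 0
x = −7 or x = −19, giving (−7, 25) and (−19, 7).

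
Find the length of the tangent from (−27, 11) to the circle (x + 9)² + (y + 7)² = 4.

With centre O = (−9, −7), |OP|² = 648 and r² = 4.
Power of the point: PT² = |PO|² − r² = 644, so PT = 2√161.

2√161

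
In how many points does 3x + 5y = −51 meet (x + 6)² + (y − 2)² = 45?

0

Substituting the line into the circle gives 34x² + 666x + 3496 = 0.
Δ = 443556 − 475456 = −31900.
No real roots: the line does not meet the circle.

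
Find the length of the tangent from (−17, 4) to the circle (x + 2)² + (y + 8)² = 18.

With centre O = (−2, −8), |OP|² = 369 and r² = 18.
By the tangent–radius right angle, tangent length = √(|PO|² − r²) = √351 = 3√39.

3√39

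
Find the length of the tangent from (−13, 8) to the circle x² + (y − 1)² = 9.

√209

With centre O = (0, 1), |OP|² = 218 and r² = 9.
By the tangent–radius right angle, tangent length = √(|PO|² − r²) = √209.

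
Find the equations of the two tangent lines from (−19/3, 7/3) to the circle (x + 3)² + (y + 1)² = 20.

Let a tangent through (−19/3, 7/3) have slope m. Its distance from (−3, −1) must equal 2√5:
(10/3m − (−10/3))² = 20(m² + 1)
2m² − 5m + 2 = 0, so m = 2 or m = 1/2.
Through (−19/3, 7/3) these give 2x − y = −15 and x − 2y = −11.

2x − y = −15 and x − 2y = −11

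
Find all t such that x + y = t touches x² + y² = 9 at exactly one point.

t = ±3√2

Tangency holds when the distance from the centre (0, 0) to the line equals the radius 3:
|1·0 + 1·0 − t| / √2 = 3
|t| = 3√2.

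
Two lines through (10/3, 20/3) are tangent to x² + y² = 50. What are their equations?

x + 7y = 50 and x + y = 10

Let a tangent through (10/3, 20/3) have slope m. Its distance from (0, 0) must equal 5√2:
[m·(−10/3) − (−20/3)]² = 50(m² + 1)
7m² + 8m + 1 = 0, so m = −1/7 or m = −1.
With m = −1/7: x + 7y = 50. With m = −1: x + y = 10.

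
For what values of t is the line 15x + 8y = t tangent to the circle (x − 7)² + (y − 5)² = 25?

t = 60 or t = 230

Tangency holds when the distance from the centre (7, 5) to the line equals the radius 5:
|15·7 + 8·5 − t| / √289 = 5
|t − (145)| = 5·17, so t = 230 or t = 60.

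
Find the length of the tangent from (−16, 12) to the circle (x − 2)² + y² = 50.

√418

The centre is (2, 0) and r = 5√2. The square of the distance from P to the centre is 324 + 144 = 468.
Power of the point: PT² = |PO|² − r² = 418, so PT = √418.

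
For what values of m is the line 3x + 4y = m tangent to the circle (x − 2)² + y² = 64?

The line touches the circle iff its distance from (2, 0) is 8:
|3·2 + 4·0 − m| / √25 = 8
|m − (6)| = 8·5, so m = 46 or m = −34.

m = −34 or m = 46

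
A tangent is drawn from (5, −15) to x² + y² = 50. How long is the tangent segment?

With centre O = (0, 0), |OP|² = 250 and r² = 50.
The tangent meets the radius at right angles, so tangent² = |PO|² − r² = 250 − 50 = 200.

10√2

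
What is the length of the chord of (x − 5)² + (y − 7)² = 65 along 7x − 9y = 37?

√130

Substitute y = (−37 + 7x)/9:
130x² − 2210x + 6760 = 0  ⟹  x² − 17x + 52 = 0
x = 13 or x = 4, giving (13, 6) and (4, −1).
Chord length = distance between (13, 6) and (4, −1) = √130 = √130.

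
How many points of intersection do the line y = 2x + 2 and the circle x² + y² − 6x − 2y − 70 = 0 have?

Substituting the line into the circle gives 5x² − 2x − 70 = 0.
Discriminant = (−2)² − 4·5·(−70) = 1404 > 0.
Two real roots: the line is a secant.

2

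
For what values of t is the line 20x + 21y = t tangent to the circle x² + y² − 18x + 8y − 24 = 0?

t = −223 or t = 415

The line touches the circle iff its distance from (9, −4) is 11:
|20·9 + 21·(−4) − t| / √841 = 11
|t − (96)| = 11·29, so t = 415 or t = −223.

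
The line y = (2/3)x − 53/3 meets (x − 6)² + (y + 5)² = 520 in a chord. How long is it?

12√13

Substitute y = (−53 + 2x)/3:
13x² − 260x − 2912 = 0  ⟹  x² − 20x − 224 = 0
x = 28 or x = −8, giving (28, 1) and (−8, −23).
Chord length = distance between (28, 1) and (−8, −23) = √1872 = 12√13.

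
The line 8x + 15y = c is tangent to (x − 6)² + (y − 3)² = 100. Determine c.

The line touches the circle iff its distance from (6, 3) is 10:
|8·6 + 15·3 − c| / √289 = 10
|c − (93)| = 10·17, so c = 263 or c = −77.

c = −77 or c = 263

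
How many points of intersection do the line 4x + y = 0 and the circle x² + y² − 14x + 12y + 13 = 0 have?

2

Centre (7, −6), r² = 72. Distance² from centre to line = (22)²/17 = 484/17.
Since d² < r², the line cuts the circle twice.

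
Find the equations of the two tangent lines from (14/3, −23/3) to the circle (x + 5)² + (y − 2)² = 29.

2x + 5y = −29 and 5x + 2y = 8

A line y − (−23/3) = m(x − (14/3)) is tangent when its distance from (−5, 2) is √29:
(−29/3m − (29/3))² = 29(m² + 1)
10m² + 29m + 10 = 0, so m = −2/5 or m = −5/2.
Through (14/3, −23/3) these give 2x + 5y = −29 and 5x + 2y = 8.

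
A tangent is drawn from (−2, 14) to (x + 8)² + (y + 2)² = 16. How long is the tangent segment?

2√69

With centre O = (−8, −2), |OP|² = 292 and r² = 16.
The tangent meets the radius at right angles, so tangent² = |PO|² − r² = 292 − 16 = 276.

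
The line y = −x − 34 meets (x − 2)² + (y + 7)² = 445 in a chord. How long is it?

The distance from (2, −7) to the line is 29/√2, and r² = 445.
Half the chord is √(r² − d²) = √(49/2), so the full chord is 7√2.

7√2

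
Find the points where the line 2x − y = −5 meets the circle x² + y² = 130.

(−7, −9) and (3, 11)

Express y = 2x + 5 and substitute into the circle:
5x² + 20x − 105 = 0  ⟹  x² + 4x − 21 = 0
x = 3 or x = −7, giving (3, 11) and (−7, −9).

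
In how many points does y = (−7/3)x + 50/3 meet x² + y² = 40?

d² = (7·0 + 3·0 − (50))²/58 = 1250/29; r² = 40.
Since d² > r², the line lies outside the circle.

0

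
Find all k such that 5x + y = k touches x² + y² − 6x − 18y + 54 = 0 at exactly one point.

The line touches the circle iff its distance from (3, 9) is 6:
|5·3 + 1·9 − k| / √26 = 6
|k − (24)| = 6√26.

k = 24 ± 6√26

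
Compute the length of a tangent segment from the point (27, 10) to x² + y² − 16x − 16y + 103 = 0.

With centre O = (8, 8), |OP|² = 365 and r² = 25.
By the tangent–radius right angle, tangent length = √(|PO|² − r²) = √340 = 2√85.

2√85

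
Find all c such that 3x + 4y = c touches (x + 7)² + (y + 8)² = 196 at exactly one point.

Tangency holds when the distance from the centre (−7, −8) to the line equals the radius 14:
|3·(−7) + 4·(−8) − c| / √25 = 14
|c − (−53)| = 14·5, so c = 17 or c = −123.

c = −123 or c = 17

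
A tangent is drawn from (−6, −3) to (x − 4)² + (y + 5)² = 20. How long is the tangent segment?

2√21

Centre (4, −5), r² = 20. |PO|² = (−10)² + (2)² = 104.
The tangent meets the radius at right angles, so tangent² = |PO|² − r² = 104 − 20 = 84.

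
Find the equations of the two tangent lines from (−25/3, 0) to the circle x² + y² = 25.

A line y − (0) = m(x − (−25/3)) is tangent when its distance from (0, 0) is 5:
(25/3m − (0))² = 25(m² + 1)
16m² − 9 = 0, so m = 3/4 or m = −3/4.
Through (−25/3, 0) these give 3x − 4y = −25 and 3x + 4y = −25.

3x − 4y = −25 and 3x + 4y = −25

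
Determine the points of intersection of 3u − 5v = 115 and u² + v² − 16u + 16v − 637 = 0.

From the line, v = (−115 + 3u)/5. Substituting:
34u² − 850u − 11900 = 0  ⟹  u² − 25u − 350 = 0
u = 35 or u = −10, giving (35, −2) and (−10, −29).

(−10, −29) and (35, −2)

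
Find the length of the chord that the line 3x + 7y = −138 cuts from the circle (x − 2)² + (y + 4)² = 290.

Express y = (−138 − 3x)/7 and substitute into the circle:
58x² + 464x − 1914 = 0  ⟹  x² + 8x − 33 = 0
x = 3 or x = −11, giving (3, −21) and (−11, −15).
|(3, −21) − (−11, −15)| = √((14)² + (−6)²) = 2√58.

2√58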